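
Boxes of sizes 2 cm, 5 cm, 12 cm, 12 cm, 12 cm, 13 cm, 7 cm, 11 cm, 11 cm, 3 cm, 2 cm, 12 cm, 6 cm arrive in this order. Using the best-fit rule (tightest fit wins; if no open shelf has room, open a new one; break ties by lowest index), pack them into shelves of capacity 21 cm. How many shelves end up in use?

7

  2 → shelf 1 (new)  [load 2/21]
  5 → shelf 1  [load 7/21]
  12 → shelf 1  [load 19/21]
  12 → shelf 2 (new)  [load 12/21]
  12 → shelf 3 (new)  [load 12/21]
  13 → shelf 4 (new)  [load 13/21]
  7 → shelf 4  [load 20/21]
  11 → shelf 5 (new)  [load 11/21]
  11 → shelf 6 (new)  [load 11/21]
  3 → shelf 2  [load 15/21]
  2 → shelf 1  [load 21/21]
  12 → shelf 7 (new)  [load 12/21]
  6 → shelf 2  [load 21/21]
7 shelves opened.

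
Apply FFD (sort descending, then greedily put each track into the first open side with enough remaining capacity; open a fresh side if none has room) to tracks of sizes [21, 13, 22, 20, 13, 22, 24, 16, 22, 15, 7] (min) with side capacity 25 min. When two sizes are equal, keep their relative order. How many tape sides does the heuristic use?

Sorted descending: 24, 22, 22, 22, 21, 20, 16, 15, 13, 13, 7.
  24 → side 1 (new)  [load 24/25]
  22 → side 2 (new)  [load 22/25]
  22 → side 3 (new)  [load 22/25]
  22 → side 4 (new)  [load 22/25]
  21 → side 5 (new)  [load 21/25]
  20 → side 6 (new)  [load 20/25]
  16 → side 7 (new)  [load 16/25]
  15 → side 8 (new)  [load 15/25]
  13 → side 9 (new)  [load 13/25]
  13 → side 10 (new)  [load 13/25]
  7 → side 7  [load 23/25]
10 tape sides opened.

10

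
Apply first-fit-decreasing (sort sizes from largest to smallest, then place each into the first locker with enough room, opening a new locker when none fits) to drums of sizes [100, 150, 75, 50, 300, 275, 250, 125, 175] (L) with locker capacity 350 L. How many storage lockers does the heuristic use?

5

Sorted descending: 300, 275, 250, 175, 150, 125, 100, 75, 50.
  300 → locker 1 (new)  [load 300/350]
  275 → locker 2 (new)  [load 275/350]
  250 → locker 3 (new)  [load 250/350]
  175 → locker 4 (new)  [load 175/350]
  150 → locker 4  [load 325/350]
  125 → locker 5 (new)  [load 125/350]
  100 → locker 3  [load 350/350]
  75 → locker 2  [load 350/350]
  50 → locker 1  [load 350/350]
5 storage lockers opened.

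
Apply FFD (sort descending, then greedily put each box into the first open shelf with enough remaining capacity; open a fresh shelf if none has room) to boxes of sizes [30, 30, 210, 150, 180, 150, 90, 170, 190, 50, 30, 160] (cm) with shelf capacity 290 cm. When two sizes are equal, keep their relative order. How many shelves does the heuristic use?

7

Sorted descending: 210, 190, 180, 170, 160, 150, 150, 90, 50, 30, 30, 30.
  210 → shelf 1 (new)  [load 210/290]
  190 → shelf 2 (new)  [load 190/290]
  180 → shelf 3 (new)  [load 180/290]
  170 → shelf 4 (new)  [load 170/290]
  160 → shelf 5 (new)  [load 160/290]
  150 → shelf 6 (new)  [load 150/290]
  150 → shelf 7 (new)  [load 150/290]
  90 → shelf 2  [load 280/290]
  50 → shelf 1  [load 260/290]
  30 → shelf 1  [load 290/290]
  30 → shelf 3  [load 210/290]
  30 → shelf 3  [load 240/290]
7 shelves opened.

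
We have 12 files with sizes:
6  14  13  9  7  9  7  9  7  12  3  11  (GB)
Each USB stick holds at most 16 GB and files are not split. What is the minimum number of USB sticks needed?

8

Total = 14 + 13 + 12 + 11 + 9 + 9 + 9 + 7 + 7 + 7 + 6 + 3 = 107 GB.
Lower bound: ⌈107/16⌉ = 7 USB sticks.
A packing using 8 USB sticks:
  USB stick 1: 14 = 14
  USB stick 2: 13 + 3 = 16
  USB stick 3: 12 = 12
  USB stick 4: 11 = 11
  USB stick 5: 9 + 7 = 16
  USB stick 6: 9 + 7 = 16
  USB stick 7: 9 + 7 = 16
  USB stick 8: 6 = 6
No arrangement into 7 USB sticks stays within capacity, so 8 is optimal.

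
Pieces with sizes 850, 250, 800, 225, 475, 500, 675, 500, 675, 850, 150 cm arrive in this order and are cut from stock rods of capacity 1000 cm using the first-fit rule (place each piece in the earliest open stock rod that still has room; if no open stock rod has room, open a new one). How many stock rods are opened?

  850 → stock rod 1 (new)  [load 850/1000]
  250 → stock rod 2 (new)  [load 250/1000]
  800 → stock rod 3 (new)  [load 800/1000]
  225 → stock rod 2  [load 475/1000]
  475 → stock rod 2  [load 950/1000]
  500 → stock rod 4 (new)  [load 500/1000]
  675 → stock rod 5 (new)  [load 675/1000]
  500 → stock rod 4  [load 1000/1000]
  675 → stock rod 6 (new)  [load 675/1000]
  850 → stock rod 7 (new)  [load 850/1000]
  150 → stock rod 1  [load 1000/1000]
7 stock rods opened.

7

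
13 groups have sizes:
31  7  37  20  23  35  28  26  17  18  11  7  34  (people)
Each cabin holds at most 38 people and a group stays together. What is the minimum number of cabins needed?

9

Total = 37 + 35 + 34 + 31 + 28 + 26 + 23 + 20 + 18 + 17 + 11 + 7 + 7 = 294 people.
Lower bound: ⌈294/38⌉ = 8 cabins.
A packing using 9 cabins:
  cabin 1: 37 = 37
  cabin 2: 35 = 35
  cabin 3: 34 = 34
  cabin 4: 31 + 7 = 38
  cabin 5: 28 + 7 = 35
  cabin 6: 26 + 11 = 37
  cabin 7: 23 = 23
  cabin 8: 20 + 18 = 38
  cabin 9: 17 = 17
No arrangement into 8 cabins stays within capacity, so 9 is optimal.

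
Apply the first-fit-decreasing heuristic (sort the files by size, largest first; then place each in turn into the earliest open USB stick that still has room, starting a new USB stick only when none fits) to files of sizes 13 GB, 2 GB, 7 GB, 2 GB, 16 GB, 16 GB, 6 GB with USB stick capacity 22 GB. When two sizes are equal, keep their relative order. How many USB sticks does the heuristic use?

Sorted descending: 16, 16, 13, 7, 6, 2, 2.
  16 → USB stick 1 (new)  [load 16/22]
  16 → USB stick 2 (new)  [load 16/22]
  13 → USB stick 3 (new)  [load 13/22]
  7 → USB stick 3  [load 20/22]
  6 → USB stick 1  [load 22/22]
  2 → USB stick 2  [load 18/22]
  2 → USB stick 2  [load 20/22]
3 USB sticks opened.

3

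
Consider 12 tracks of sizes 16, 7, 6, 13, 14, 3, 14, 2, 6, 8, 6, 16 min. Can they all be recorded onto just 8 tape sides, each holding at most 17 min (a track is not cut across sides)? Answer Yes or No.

Yes

A valid assignment using 8 tape sides:
  side 1: 16 = 16
  side 2: 16 = 16
  side 3: 14 + 3 = 17
  side 4: 14 + 2 = 16
  side 5: 13 = 13
  side 6: 8 + 7 = 15
  side 7: 6 + 6 = 12
  side 8: 6 = 6
Every load is within 17 min, so 8 tape sides suffice.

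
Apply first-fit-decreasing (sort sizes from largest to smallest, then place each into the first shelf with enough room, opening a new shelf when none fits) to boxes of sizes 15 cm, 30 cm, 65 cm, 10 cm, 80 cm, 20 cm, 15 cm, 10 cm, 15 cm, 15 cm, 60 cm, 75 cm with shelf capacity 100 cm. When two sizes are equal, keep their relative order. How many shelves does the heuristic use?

Sorted descending: 80, 75, 65, 60, 30, 20, 15, 15, 15, 15, 10, 10.
  80 → shelf 1 (new)  [load 80/100]
  75 → shelf 2 (new)  [load 75/100]
  65 → shelf 3 (new)  [load 65/100]
  60 → shelf 4 (new)  [load 60/100]
  30 → shelf 3  [load 95/100]
  20 → shelf 1  [load 100/100]
  15 → shelf 2  [load 90/100]
  15 → shelf 4  [load 75/100]
  15 → shelf 4  [load 90/100]
  15 → shelf 5 (new)  [load 15/100]
  10 → shelf 2  [load 100/100]
  10 → shelf 4  [load 100/100]
5 shelves opened.

5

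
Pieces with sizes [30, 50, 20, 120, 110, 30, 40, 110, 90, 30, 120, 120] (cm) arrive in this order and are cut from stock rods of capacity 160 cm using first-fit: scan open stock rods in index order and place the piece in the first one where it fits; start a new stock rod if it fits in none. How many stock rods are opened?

  30 → stock rod 1 (new)  [load 30/160]
  50 → stock rod 1  [load 80/160]
  20 → stock rod 1  [load 100/160]
  120 → stock rod 2 (new)  [load 120/160]
  110 → stock rod 3 (new)  [load 110/160]
  30 → stock rod 1  [load 130/160]
  40 → stock rod 2  [load 160/160]
  110 → stock rod 4 (new)  [load 110/160]
  90 → stock rod 5 (new)  [load 90/160]
  30 → stock rod 1  [load 160/160]
  120 → stock rod 6 (new)  [load 120/160]
  120 → stock rod 7 (new)  [load 120/160]
7 stock rods opened.

7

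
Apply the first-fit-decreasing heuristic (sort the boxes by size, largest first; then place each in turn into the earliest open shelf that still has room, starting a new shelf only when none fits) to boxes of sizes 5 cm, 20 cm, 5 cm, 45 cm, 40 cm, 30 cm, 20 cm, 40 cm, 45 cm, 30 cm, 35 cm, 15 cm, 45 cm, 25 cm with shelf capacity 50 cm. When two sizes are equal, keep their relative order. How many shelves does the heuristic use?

9

Sorted descending: 45, 45, 45, 40, 40, 35, 30, 30, 25, 20, 20, 15, 5, 5.
  45 → shelf 1 (new)  [load 45/50]
  45 → shelf 2 (new)  [load 45/50]
  45 → shelf 3 (new)  [load 45/50]
  40 → shelf 4 (new)  [load 40/50]
  40 → shelf 5 (new)  [load 40/50]
  35 → shelf 6 (new)  [load 35/50]
  30 → shelf 7 (new)  [load 30/50]
  30 → shelf 8 (new)  [load 30/50]
  25 → shelf 9 (new)  [load 25/50]
  20 → shelf 7  [load 50/50]
  20 → shelf 8  [load 50/50]
  15 → shelf 6  [load 50/50]
  5 → shelf 1  [load 50/50]
  5 → shelf 2  [load 50/50]
9 shelves opened.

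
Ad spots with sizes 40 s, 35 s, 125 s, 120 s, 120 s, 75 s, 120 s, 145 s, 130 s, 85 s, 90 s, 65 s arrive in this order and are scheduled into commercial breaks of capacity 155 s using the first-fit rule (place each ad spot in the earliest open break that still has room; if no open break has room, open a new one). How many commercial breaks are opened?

9

  40 → break 1 (new)  [load 40/155]
  35 → break 1  [load 75/155]
  125 → break 2 (new)  [load 125/155]
  120 → break 3 (new)  [load 120/155]
  120 → break 4 (new)  [load 120/155]
  75 → break 1  [load 150/155]
  120 → break 5 (new)  [load 120/155]
  145 → break 6 (new)  [load 145/155]
  130 → break 7 (new)  [load 130/155]
  85 → break 8 (new)  [load 85/155]
  90 → break 9 (new)  [load 90/155]
  65 → break 8  [load 150/155]
9 commercial breaks opened.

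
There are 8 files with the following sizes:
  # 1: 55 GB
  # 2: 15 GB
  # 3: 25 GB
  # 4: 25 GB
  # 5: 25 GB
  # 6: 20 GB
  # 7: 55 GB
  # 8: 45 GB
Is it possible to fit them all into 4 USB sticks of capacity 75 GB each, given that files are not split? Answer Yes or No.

Yes

A valid assignment using 4 USB sticks:
  USB stick 1: 55 + 20 = 75
  USB stick 2: 55 + 15 = 70
  USB stick 3: 45 + 25 = 70
  USB stick 4: 25 + 25 = 50
Every load is within 75 GB, so 4 USB sticks suffice.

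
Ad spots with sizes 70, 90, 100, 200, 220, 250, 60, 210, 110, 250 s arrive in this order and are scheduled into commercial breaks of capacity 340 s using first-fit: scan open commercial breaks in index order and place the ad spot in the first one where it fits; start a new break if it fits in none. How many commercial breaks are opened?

6

  70 → break 1 (new)  [load 70/340]
  90 → break 1  [load 160/340]
  100 → break 1  [load 260/340]
  200 → break 2 (new)  [load 200/340]
  220 → break 3 (new)  [load 220/340]
  250 → break 4 (new)  [load 250/340]
  60 → break 1  [load 320/340]
  210 → break 5 (new)  [load 210/340]
  110 → break 2  [load 310/340]
  250 → break 6 (new)  [load 250/340]
6 commercial breaks opened.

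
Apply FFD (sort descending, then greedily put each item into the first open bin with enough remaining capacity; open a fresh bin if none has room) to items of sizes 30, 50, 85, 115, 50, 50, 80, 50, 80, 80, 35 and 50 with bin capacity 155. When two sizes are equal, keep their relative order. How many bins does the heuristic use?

6

Sorted descending: 115, 85, 80, 80, 80, 50, 50, 50, 50, 50, 35, 30.
  115 → bin 1 (new)  [load 115/155]
  85 → bin 2 (new)  [load 85/155]
  80 → bin 3 (new)  [load 80/155]
  80 → bin 4 (new)  [load 80/155]
  80 → bin 5 (new)  [load 80/155]
  50 → bin 2  [load 135/155]
  50 → bin 3  [load 130/155]
  50 → bin 4  [load 130/155]
  50 → bin 5  [load 130/155]
  50 → bin 6 (new)  [load 50/155]
  35 → bin 1  [load 150/155]
  30 → bin 6  [load 80/155]
6 bins opened.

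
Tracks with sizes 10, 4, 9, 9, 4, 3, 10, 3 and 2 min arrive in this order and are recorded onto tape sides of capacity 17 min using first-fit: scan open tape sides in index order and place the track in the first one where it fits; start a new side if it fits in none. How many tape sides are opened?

  10 → side 1 (new)  [load 10/17]
  4 → side 1  [load 14/17]
  9 → side 2 (new)  [load 9/17]
  9 → side 3 (new)  [load 9/17]
  4 → side 2  [load 13/17]
  3 → side 1  [load 17/17]
  10 → side 4 (new)  [load 10/17]
  3 → side 2  [load 16/17]
  2 → side 3  [load 11/17]
4 tape sides opened.

4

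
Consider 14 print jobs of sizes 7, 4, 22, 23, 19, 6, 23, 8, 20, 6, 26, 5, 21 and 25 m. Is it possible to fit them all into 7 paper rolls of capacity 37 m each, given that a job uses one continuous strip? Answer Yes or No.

Total = 215 m; ⌈215/37⌉ = 6.
8 print jobs each exceed half the capacity and cannot share a roll, forcing at least 8 paper rolls.
At least 8 paper rolls are required, but only 7 are allowed.

No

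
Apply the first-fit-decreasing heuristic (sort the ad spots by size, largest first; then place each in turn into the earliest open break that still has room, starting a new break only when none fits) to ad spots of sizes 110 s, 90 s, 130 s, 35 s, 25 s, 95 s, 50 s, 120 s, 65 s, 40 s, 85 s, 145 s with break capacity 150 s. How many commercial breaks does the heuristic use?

Sorted descending: 145, 130, 120, 110, 95, 90, 85, 65, 50, 40, 35, 25.
  145 → break 1 (new)  [load 145/150]
  130 → break 2 (new)  [load 130/150]
  120 → break 3 (new)  [load 120/150]
  110 → break 4 (new)  [load 110/150]
  95 → break 5 (new)  [load 95/150]
  90 → break 6 (new)  [load 90/150]
  85 → break 7 (new)  [load 85/150]
  65 → break 7  [load 150/150]
  50 → break 5  [load 145/150]
  40 → break 4  [load 150/150]
  35 → break 6  [load 125/150]
  25 → break 3  [load 145/150]
7 commercial breaks opened.

7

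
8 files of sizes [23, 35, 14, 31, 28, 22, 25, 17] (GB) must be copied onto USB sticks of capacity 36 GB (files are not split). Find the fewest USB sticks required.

Total = 35 + 31 + 28 + 25 + 23 + 22 + 17 + 14 = 195 GB.
Lower bound: ⌈195/36⌉ = 6 USB sticks.
A packing using 7 USB sticks:
  USB stick 1: 35 = 35
  USB stick 2: 31 = 31
  USB stick 3: 28 = 28
  USB stick 4: 25 = 25
  USB stick 5: 23 = 23
  USB stick 6: 22 + 14 = 36
  USB stick 7: 17 = 17
No arrangement into 6 USB sticks stays within capacity, so 7 is optimal.

7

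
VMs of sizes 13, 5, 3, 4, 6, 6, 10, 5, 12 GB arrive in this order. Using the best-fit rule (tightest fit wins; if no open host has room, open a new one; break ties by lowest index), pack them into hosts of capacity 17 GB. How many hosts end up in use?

  13 → host 1 (new)  [load 13/17]
  5 → host 2 (new)  [load 5/17]
  3 → host 1  [load 16/17]
  4 → host 2  [load 9/17]
  6 → host 2  [load 15/17]
  6 → host 3 (new)  [load 6/17]
  10 → host 3  [load 16/17]
  5 → host 4 (new)  [load 5/17]
  12 → host 4  [load 17/17]
4 hosts opened.

4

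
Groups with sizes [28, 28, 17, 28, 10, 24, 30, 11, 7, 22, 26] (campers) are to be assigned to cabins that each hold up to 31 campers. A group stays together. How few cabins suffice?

Total = 30 + 28 + 28 + 28 + 26 + 24 + 22 + 17 + 11 + 10 + 7 = 231 campers.
Lower bound: ⌈231/31⌉ = 8 cabins.
A packing using 9 cabins:
  cabin 1: 30 = 30
  cabin 2: 28 = 28
  cabin 3: 28 = 28
  cabin 4: 28 = 28
  cabin 5: 26 = 26
  cabin 6: 24 + 7 = 31
  cabin 7: 22 = 22
  cabin 8: 17 + 11 = 28
  cabin 9: 10 = 10
No arrangement into 8 cabins stays within capacity, so 9 is optimal.

9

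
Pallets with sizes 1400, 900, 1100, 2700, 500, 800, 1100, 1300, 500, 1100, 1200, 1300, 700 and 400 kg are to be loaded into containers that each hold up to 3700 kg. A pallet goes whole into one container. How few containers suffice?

5

Total = 2700 + 1400 + 1300 + 1300 + 1200 + 1100 + 1100 + 1100 + 900 + 800 + 700 + 500 + 500 + 400 = 15000 kg.
Lower bound: ⌈15000/3700⌉ = 5 containers.
A packing using 5 containers:
  container 1: 2700 + 900 = 3600
  container 2: 1400 + 1300 + 800 = 3500
  container 3: 1300 + 1200 + 1100 = 3600
  container 4: 1100 + 1100 + 700 + 500 = 3400
  container 5: 500 + 400 = 900
This matches the lower bound, so 5 is optimal.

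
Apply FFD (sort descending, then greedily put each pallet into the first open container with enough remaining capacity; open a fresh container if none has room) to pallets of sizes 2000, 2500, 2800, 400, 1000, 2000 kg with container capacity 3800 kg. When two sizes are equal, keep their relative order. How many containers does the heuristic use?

4

Sorted descending: 2800, 2500, 2000, 2000, 1000, 400.
  2800 → container 1 (new)  [load 2800/3800]
  2500 → container 2 (new)  [load 2500/3800]
  2000 → container 3 (new)  [load 2000/3800]
  2000 → container 4 (new)  [load 2000/3800]
  1000 → container 1  [load 3800/3800]
  400 → container 2  [load 2900/3800]
4 containers opened.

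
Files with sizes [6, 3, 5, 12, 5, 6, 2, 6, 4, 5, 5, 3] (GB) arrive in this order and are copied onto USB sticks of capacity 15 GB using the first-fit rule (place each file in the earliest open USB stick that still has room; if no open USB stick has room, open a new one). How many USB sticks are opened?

  6 → USB stick 1 (new)  [load 6/15]
  3 → USB stick 1  [load 9/15]
  5 → USB stick 1  [load 14/15]
  12 → USB stick 2 (new)  [load 12/15]
  5 → USB stick 3 (new)  [load 5/15]
  6 → USB stick 3  [load 11/15]
  2 → USB stick 2  [load 14/15]
  6 → USB stick 4 (new)  [load 6/15]
  4 → USB stick 3  [load 15/15]
  5 → USB stick 4  [load 11/15]
  5 → USB stick 5 (new)  [load 5/15]
  3 → USB stick 4  [load 14/15]
5 USB sticks opened.

5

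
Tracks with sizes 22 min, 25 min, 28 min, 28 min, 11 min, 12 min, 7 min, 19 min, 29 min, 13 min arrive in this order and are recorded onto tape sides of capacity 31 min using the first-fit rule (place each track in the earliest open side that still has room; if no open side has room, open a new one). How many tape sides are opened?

  22 → side 1 (new)  [load 22/31]
  25 → side 2 (new)  [load 25/31]
  28 → side 3 (new)  [load 28/31]
  28 → side 4 (new)  [load 28/31]
  11 → side 5 (new)  [load 11/31]
  12 → side 5  [load 23/31]
  7 → side 1  [load 29/31]
  19 → side 6 (new)  [load 19/31]
  29 → side 7 (new)  [load 29/31]
  13 → side 8 (new)  [load 13/31]
8 tape sides opened.

8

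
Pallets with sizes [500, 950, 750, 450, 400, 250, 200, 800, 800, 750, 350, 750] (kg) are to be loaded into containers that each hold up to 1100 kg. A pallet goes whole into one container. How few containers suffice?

Total = 950 + 800 + 800 + 750 + 750 + 750 + 500 + 450 + 400 + 350 + 250 + 200 = 6950 kg.
Lower bound: ⌈6950/1100⌉ = 7 containers.
A packing using 8 containers:
  container 1: 950 = 950
  container 2: 800 + 250 = 1050
  container 3: 800 + 200 = 1000
  container 4: 750 + 350 = 1100
  container 5: 750 = 750
  container 6: 750 = 750
  container 7: 500 + 450 = 950
  container 8: 400 = 400
No arrangement into 7 containers stays within capacity, so 8 is optimal.

8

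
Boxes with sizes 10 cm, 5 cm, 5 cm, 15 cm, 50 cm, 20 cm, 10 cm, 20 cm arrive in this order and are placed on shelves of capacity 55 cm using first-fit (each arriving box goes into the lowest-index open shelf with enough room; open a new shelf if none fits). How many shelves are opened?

3

  10 → shelf 1 (new)  [load 10/55]
  5 → shelf 1  [load 15/55]
  5 → shelf 1  [load 20/55]
  15 → shelf 1  [load 35/55]
  50 → shelf 2 (new)  [load 50/55]
  20 → shelf 1  [load 55/55]
  10 → shelf 3 (new)  [load 10/55]
  20 → shelf 3  [load 30/55]
3 shelves opened.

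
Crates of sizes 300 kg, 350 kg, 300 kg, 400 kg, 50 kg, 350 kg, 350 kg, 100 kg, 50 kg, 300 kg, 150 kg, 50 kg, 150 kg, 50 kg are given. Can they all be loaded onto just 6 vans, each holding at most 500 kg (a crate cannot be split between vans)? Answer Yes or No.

Total = 2950 kg; ⌈2950/500⌉ = 6.
7 crates each exceed half the capacity and cannot share a van, forcing at least 7 vans.
At least 7 vans are required, but only 6 are allowed.

No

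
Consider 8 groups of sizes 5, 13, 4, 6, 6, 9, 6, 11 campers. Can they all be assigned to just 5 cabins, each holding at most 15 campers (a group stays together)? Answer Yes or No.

Yes

A valid assignment using 5 cabins:
  cabin 1: 13 = 13
  cabin 2: 11 + 4 = 15
  cabin 3: 9 + 6 = 15
  cabin 4: 6 + 6 = 12
  cabin 5: 5 = 5
Every load is within 15 campers, so 5 cabins suffice.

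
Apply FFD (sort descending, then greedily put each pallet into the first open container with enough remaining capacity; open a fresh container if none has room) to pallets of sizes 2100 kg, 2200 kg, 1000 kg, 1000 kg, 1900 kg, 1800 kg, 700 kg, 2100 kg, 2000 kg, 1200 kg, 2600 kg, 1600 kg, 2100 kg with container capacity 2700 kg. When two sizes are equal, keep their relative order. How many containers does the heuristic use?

Sorted descending: 2600, 2200, 2100, 2100, 2100, 2000, 1900, 1800, 1600, 1200, 1000, 1000, 700.
  2600 → container 1 (new)  [load 2600/2700]
  2200 → container 2 (new)  [load 2200/2700]
  2100 → container 3 (new)  [load 2100/2700]
  2100 → container 4 (new)  [load 2100/2700]
  2100 → container 5 (new)  [load 2100/2700]
  2000 → container 6 (new)  [load 2000/2700]
  1900 → container 7 (new)  [load 1900/2700]
  1800 → container 8 (new)  [load 1800/2700]
  1600 → container 9 (new)  [load 1600/2700]
  1200 → container 10 (new)  [load 1200/2700]
  1000 → container 9  [load 2600/2700]
  1000 → container 10  [load 2200/2700]
  700 → container 6  [load 2700/2700]
10 containers opened.

10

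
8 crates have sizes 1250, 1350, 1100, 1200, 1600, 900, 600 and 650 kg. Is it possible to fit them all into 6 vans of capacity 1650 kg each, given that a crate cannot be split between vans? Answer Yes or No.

No

Total = 8650 kg; ⌈8650/1650⌉ = 6.
The bound of 6 does not rule out 6, but exhaustive search shows no assignment into 6 vans of capacity 1650 kg exists — the minimum is 7.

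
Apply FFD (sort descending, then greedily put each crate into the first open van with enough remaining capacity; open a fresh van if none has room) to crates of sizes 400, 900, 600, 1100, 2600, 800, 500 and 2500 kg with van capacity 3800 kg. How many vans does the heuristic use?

3

Sorted descending: 2600, 2500, 1100, 900, 800, 600, 500, 400.
  2600 → van 1 (new)  [load 2600/3800]
  2500 → van 2 (new)  [load 2500/3800]
  1100 → van 1  [load 3700/3800]
  900 → van 2  [load 3400/3800]
  800 → van 3 (new)  [load 800/3800]
  600 → van 3  [load 1400/3800]
  500 → van 3  [load 1900/3800]
  400 → van 2  [load 3800/3800]
3 vans opened.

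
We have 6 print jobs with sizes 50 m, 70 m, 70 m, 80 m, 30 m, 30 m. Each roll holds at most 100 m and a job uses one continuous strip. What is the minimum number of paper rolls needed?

Total = 80 + 70 + 70 + 50 + 30 + 30 = 330 m.
Lower bound: ⌈330/100⌉ = 4 paper rolls.
A packing using 4 paper rolls:
  roll 1: 80 = 80
  roll 2: 70 + 30 = 100
  roll 3: 70 + 30 = 100
  roll 4: 50 = 50
This matches the lower bound, so 4 is optimal.

4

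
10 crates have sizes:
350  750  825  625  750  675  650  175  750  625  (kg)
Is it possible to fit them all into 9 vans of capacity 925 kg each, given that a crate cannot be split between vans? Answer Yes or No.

Yes

A valid assignment using 9 vans:
  van 1: 825 = 825
  van 2: 750 + 175 = 925
  van 3: 750 = 750
  van 4: 750 = 750
  van 5: 675 = 675
  van 6: 650 = 650
  van 7: 625 = 625
  van 8: 625 = 625
  van 9: 350 = 350
Every load is within 925 kg, so 9 vans suffice.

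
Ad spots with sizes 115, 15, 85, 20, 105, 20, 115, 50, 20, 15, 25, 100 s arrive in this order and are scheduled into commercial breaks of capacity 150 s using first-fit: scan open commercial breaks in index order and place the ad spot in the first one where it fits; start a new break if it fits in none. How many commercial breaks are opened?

5

  115 → break 1 (new)  [load 115/150]
  15 → break 1  [load 130/150]
  85 → break 2 (new)  [load 85/150]
  20 → break 1  [load 150/150]
  105 → break 3 (new)  [load 105/150]
  20 → break 2  [load 105/150]
  115 → break 4 (new)  [load 115/150]
  50 → break 5 (new)  [load 50/150]
  20 → break 2  [load 125/150]
  15 → break 2  [load 140/150]
  25 → break 3  [load 130/150]
  100 → break 5  [load 150/150]
5 commercial breaks opened.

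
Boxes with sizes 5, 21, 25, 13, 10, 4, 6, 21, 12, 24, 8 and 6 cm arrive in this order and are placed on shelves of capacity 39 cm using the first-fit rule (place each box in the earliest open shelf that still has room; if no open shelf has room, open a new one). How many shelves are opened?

  5 → shelf 1 (new)  [load 5/39]
  21 → shelf 1  [load 26/39]
  25 → shelf 2 (new)  [load 25/39]
  13 → shelf 1  [load 39/39]
  10 → shelf 2  [load 35/39]
  4 → shelf 2  [load 39/39]
  6 → shelf 3 (new)  [load 6/39]
  21 → shelf 3  [load 27/39]
  12 → shelf 3  [load 39/39]
  24 → shelf 4 (new)  [load 24/39]
  8 → shelf 4  [load 32/39]
  6 → shelf 4  [load 38/39]
4 shelves opened.

4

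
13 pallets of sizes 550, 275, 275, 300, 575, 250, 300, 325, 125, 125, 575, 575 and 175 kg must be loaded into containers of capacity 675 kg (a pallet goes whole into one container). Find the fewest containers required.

Total = 575 + 575 + 575 + 550 + 325 + 300 + 300 + 275 + 275 + 250 + 175 + 125 + 125 = 4425 kg.
Lower bound: ⌈4425/675⌉ = 7 containers.
A packing using 8 containers:
  container 1: 575 = 575
  container 2: 575 = 575
  container 3: 575 = 575
  container 4: 550 + 125 = 675
  container 5: 325 + 300 = 625
  container 6: 300 + 275 = 575
  container 7: 275 + 250 + 125 = 650
  container 8: 175 = 175
No arrangement into 7 containers stays within capacity, so 8 is optimal.

8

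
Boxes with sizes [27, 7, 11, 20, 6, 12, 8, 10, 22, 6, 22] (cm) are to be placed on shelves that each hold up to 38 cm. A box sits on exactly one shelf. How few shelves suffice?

Total = 27 + 22 + 22 + 20 + 12 + 11 + 10 + 8 + 7 + 6 + 6 = 151 cm.
Lower bound: ⌈151/38⌉ = 4 shelves.
A packing using 4 shelves:
  shelf 1: 27 + 11 = 38
  shelf 2: 22 + 10 + 6 = 38
  shelf 3: 22 + 8 + 7 = 37
  shelf 4: 20 + 12 + 6 = 38
This matches the lower bound, so 4 is optimal.

4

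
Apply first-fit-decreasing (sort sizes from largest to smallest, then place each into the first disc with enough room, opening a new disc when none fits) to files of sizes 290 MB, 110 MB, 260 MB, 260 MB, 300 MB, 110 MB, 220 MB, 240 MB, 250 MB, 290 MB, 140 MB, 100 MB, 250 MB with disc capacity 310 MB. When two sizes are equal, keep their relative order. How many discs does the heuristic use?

11

Sorted descending: 300, 290, 290, 260, 260, 250, 250, 240, 220, 140, 110, 110, 100.
  300 → disc 1 (new)  [load 300/310]
  290 → disc 2 (new)  [load 290/310]
  290 → disc 3 (new)  [load 290/310]
  260 → disc 4 (new)  [load 260/310]
  260 → disc 5 (new)  [load 260/310]
  250 → disc 6 (new)  [load 250/310]
  250 → disc 7 (new)  [load 250/310]
  240 → disc 8 (new)  [load 240/310]
  220 → disc 9 (new)  [load 220/310]
  140 → disc 10 (new)  [load 140/310]
  110 → disc 10  [load 250/310]
  110 → disc 11 (new)  [load 110/310]
  100 → disc 11  [load 210/310]
11 discs opened.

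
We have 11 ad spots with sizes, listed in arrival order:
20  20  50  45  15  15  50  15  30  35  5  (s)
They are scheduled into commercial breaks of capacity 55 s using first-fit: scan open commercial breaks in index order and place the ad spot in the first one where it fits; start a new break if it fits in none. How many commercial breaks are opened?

7

  20 → break 1 (new)  [load 20/55]
  20 → break 1  [load 40/55]
  50 → break 2 (new)  [load 50/55]
  45 → break 3 (new)  [load 45/55]
  15 → break 1  [load 55/55]
  15 → break 4 (new)  [load 15/55]
  50 → break 5 (new)  [load 50/55]
  15 → break 4  [load 30/55]
  30 → break 6 (new)  [load 30/55]
  35 → break 7 (new)  [load 35/55]
  5 → break 2  [load 55/55]
7 commercial breaks opened.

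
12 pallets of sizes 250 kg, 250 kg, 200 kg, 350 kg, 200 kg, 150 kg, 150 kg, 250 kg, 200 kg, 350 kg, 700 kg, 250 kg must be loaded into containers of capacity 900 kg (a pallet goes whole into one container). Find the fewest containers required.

Total = 700 + 350 + 350 + 250 + 250 + 250 + 250 + 200 + 200 + 200 + 150 + 150 = 3300 kg.
Lower bound: ⌈3300/900⌉ = 4 containers.
A packing using 4 containers:
  container 1: 700 + 200 = 900
  container 2: 350 + 350 + 200 = 900
  container 3: 250 + 250 + 250 + 150 = 900
  container 4: 250 + 200 + 150 = 600
This matches the lower bound, so 4 is optimal.

4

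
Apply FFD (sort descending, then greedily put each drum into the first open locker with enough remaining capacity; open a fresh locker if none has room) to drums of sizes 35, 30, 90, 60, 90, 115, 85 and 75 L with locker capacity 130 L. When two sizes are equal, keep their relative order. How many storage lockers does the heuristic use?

Sorted descending: 115, 90, 90, 85, 75, 60, 35, 30.
  115 → locker 1 (new)  [load 115/130]
  90 → locker 2 (new)  [load 90/130]
  90 → locker 3 (new)  [load 90/130]
  85 → locker 4 (new)  [load 85/130]
  75 → locker 5 (new)  [load 75/130]
  60 → locker 6 (new)  [load 60/130]
  35 → locker 2  [load 125/130]
  30 → locker 3  [load 120/130]
6 storage lockers opened.

6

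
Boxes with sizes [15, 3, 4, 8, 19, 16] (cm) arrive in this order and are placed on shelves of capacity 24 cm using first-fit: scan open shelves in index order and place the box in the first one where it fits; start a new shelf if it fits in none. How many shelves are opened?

  15 → shelf 1 (new)  [load 15/24]
  3 → shelf 1  [load 18/24]
  4 → shelf 1  [load 22/24]
  8 → shelf 2 (new)  [load 8/24]
  19 → shelf 3 (new)  [load 19/24]
  16 → shelf 2  [load 24/24]
3 shelves opened.

3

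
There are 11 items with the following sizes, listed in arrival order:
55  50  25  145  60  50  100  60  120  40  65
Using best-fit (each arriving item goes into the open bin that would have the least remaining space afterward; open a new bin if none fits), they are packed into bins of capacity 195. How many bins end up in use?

5

  55 → bin 1 (new)  [load 55/195]
  50 → bin 1  [load 105/195]
  25 → bin 1  [load 130/195]
  145 → bin 2 (new)  [load 145/195]
  60 → bin 1  [load 190/195]
  50 → bin 2  [load 195/195]
  100 → bin 3 (new)  [load 100/195]
  60 → bin 3  [load 160/195]
  120 → bin 4 (new)  [load 120/195]
  40 → bin 4  [load 160/195]
  65 → bin 5 (new)  [load 65/195]
5 bins opened.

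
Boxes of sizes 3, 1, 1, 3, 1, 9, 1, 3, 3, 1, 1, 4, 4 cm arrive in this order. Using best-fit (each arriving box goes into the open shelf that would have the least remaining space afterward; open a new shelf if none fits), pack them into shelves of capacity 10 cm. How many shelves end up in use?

4

  3 → shelf 1 (new)  [load 3/10]
  1 → shelf 1  [load 4/10]
  1 → shelf 1  [load 5/10]
  3 → shelf 1  [load 8/10]
  1 → shelf 1  [load 9/10]
  9 → shelf 2 (new)  [load 9/10]
  1 → shelf 1  [load 10/10]
  3 → shelf 3 (new)  [load 3/10]
  3 → shelf 3  [load 6/10]
  1 → shelf 2  [load 10/10]
  1 → shelf 3  [load 7/10]
  4 → shelf 4 (new)  [load 4/10]
  4 → shelf 4  [load 8/10]
4 shelves opened.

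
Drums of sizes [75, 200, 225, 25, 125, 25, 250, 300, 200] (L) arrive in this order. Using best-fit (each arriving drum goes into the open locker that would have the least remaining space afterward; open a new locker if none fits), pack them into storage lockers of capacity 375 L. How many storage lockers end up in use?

  75 → locker 1 (new)  [load 75/375]
  200 → locker 1  [load 275/375]
  225 → locker 2 (new)  [load 225/375]
  25 → locker 1  [load 300/375]
  125 → locker 2  [load 350/375]
  25 → locker 2  [load 375/375]
  250 → locker 3 (new)  [load 250/375]
  300 → locker 4 (new)  [load 300/375]
  200 → locker 5 (new)  [load 200/375]
5 storage lockers opened.

5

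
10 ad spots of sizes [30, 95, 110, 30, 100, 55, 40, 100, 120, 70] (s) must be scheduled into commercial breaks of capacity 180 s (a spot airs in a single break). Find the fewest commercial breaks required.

Total = 120 + 110 + 100 + 100 + 95 + 70 + 55 + 40 + 30 + 30 = 750 s.
Lower bound: ⌈750/180⌉ = 5 commercial breaks.
A packing using 5 commercial breaks:
  break 1: 120 + 55 = 175
  break 2: 110 + 70 = 180
  break 3: 100 + 40 + 30 = 170
  break 4: 100 + 30 = 130
  break 5: 95 = 95
This matches the lower bound, so 5 is optimal.

5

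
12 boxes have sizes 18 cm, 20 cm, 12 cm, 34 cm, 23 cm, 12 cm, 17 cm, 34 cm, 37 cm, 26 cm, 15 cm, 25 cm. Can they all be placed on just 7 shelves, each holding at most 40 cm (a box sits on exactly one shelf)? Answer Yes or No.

No

Total = 273 cm; ⌈273/40⌉ = 7.
The bound of 7 does not rule out 7, but exhaustive search shows no assignment into 7 shelves of capacity 40 cm exists — the minimum is 8.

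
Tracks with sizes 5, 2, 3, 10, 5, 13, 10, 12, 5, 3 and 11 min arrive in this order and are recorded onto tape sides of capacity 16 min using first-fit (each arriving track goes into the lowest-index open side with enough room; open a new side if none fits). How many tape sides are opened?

6

  5 → side 1 (new)  [load 5/16]
  2 → side 1  [load 7/16]
  3 → side 1  [load 10/16]
  10 → side 2 (new)  [load 10/16]
  5 → side 1  [load 15/16]
  13 → side 3 (new)  [load 13/16]
  10 → side 4 (new)  [load 10/16]
  12 → side 5 (new)  [load 12/16]
  5 → side 2  [load 15/16]
  3 → side 3  [load 16/16]
  11 → side 6 (new)  [load 11/16]
6 tape sides opened.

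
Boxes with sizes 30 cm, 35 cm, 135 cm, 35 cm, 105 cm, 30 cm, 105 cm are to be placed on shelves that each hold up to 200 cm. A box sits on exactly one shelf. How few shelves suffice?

3

Total = 135 + 105 + 105 + 35 + 35 + 30 + 30 = 475 cm.
Lower bound: ⌈475/200⌉ = 3 shelves.
A packing using 3 shelves:
  shelf 1: 135 + 35 + 30 = 200
  shelf 2: 105 + 35 + 30 = 170
  shelf 3: 105 = 105
This matches the lower bound, so 3 is optimal.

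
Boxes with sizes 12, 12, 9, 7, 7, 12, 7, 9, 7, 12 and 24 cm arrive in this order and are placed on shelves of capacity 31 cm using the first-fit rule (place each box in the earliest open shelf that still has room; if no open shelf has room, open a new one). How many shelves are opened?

  12 → shelf 1 (new)  [load 12/31]
  12 → shelf 1  [load 24/31]
  9 → shelf 2 (new)  [load 9/31]
  7 → shelf 1  [load 31/31]
  7 → shelf 2  [load 16/31]
  12 → shelf 2  [load 28/31]
  7 → shelf 3 (new)  [load 7/31]
  9 → shelf 3  [load 16/31]
  7 → shelf 3  [load 23/31]
  12 → shelf 4 (new)  [load 12/31]
  24 → shelf 5 (new)  [load 24/31]
5 shelves opened.

5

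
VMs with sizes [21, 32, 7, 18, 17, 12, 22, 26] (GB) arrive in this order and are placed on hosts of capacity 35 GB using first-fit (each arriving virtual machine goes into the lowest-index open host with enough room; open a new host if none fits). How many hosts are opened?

  21 → host 1 (new)  [load 21/35]
  32 → host 2 (new)  [load 32/35]
  7 → host 1  [load 28/35]
  18 → host 3 (new)  [load 18/35]
  17 → host 3  [load 35/35]
  12 → host 4 (new)  [load 12/35]
  22 → host 4  [load 34/35]
  26 → host 5 (new)  [load 26/35]
5 hosts opened.

5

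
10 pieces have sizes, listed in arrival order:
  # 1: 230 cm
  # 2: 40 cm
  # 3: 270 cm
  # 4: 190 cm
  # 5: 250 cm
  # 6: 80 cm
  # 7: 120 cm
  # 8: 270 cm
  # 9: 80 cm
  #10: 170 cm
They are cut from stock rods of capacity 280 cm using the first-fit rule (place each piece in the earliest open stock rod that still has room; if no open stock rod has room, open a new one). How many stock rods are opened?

  230 → stock rod 1 (new)  [load 230/280]
  40 → stock rod 1  [load 270/280]
  270 → stock rod 2 (new)  [load 270/280]
  190 → stock rod 3 (new)  [load 190/280]
  250 → stock rod 4 (new)  [load 250/280]
  80 → stock rod 3  [load 270/280]
  120 → stock rod 5 (new)  [load 120/280]
  270 → stock rod 6 (new)  [load 270/280]
  80 → stock rod 5  [load 200/280]
  170 → stock rod 7 (new)  [load 170/280]
7 stock rods opened.

7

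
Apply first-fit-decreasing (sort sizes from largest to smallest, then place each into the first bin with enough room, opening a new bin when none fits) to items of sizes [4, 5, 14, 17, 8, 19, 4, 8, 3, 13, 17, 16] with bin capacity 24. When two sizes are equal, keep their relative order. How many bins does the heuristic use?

6

Sorted descending: 19, 17, 17, 16, 14, 13, 8, 8, 5, 4, 4, 3.
  19 → bin 1 (new)  [load 19/24]
  17 → bin 2 (new)  [load 17/24]
  17 → bin 3 (new)  [load 17/24]
  16 → bin 4 (new)  [load 16/24]
  14 → bin 5 (new)  [load 14/24]
  13 → bin 6 (new)  [load 13/24]
  8 → bin 4  [load 24/24]
  8 → bin 5  [load 22/24]
  5 → bin 1  [load 24/24]
  4 → bin 2  [load 21/24]
  4 → bin 3  [load 21/24]
  3 → bin 2  [load 24/24]
6 bins opened.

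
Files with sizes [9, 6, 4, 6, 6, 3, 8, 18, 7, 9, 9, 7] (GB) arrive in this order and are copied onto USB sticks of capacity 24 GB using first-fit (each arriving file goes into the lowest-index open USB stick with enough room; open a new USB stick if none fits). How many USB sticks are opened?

5

  9 → USB stick 1 (new)  [load 9/24]
  6 → USB stick 1  [load 15/24]
  4 → USB stick 1  [load 19/24]
  6 → USB stick 2 (new)  [load 6/24]
  6 → USB stick 2  [load 12/24]
  3 → USB stick 1  [load 22/24]
  8 → USB stick 2  [load 20/24]
  18 → USB stick 3 (new)  [load 18/24]
  7 → USB stick 4 (new)  [load 7/24]
  9 → USB stick 4  [load 16/24]
  9 → USB stick 5 (new)  [load 9/24]
  7 → USB stick 4  [load 23/24]
5 USB sticks opened.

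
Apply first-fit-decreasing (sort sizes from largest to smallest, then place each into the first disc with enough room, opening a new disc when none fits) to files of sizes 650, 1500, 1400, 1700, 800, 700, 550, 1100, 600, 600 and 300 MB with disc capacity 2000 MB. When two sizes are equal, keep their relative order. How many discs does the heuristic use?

6

Sorted descending: 1700, 1500, 1400, 1100, 800, 700, 650, 600, 600, 550, 300.
  1700 → disc 1 (new)  [load 1700/2000]
  1500 → disc 2 (new)  [load 1500/2000]
  1400 → disc 3 (new)  [load 1400/2000]
  1100 → disc 4 (new)  [load 1100/2000]
  800 → disc 4  [load 1900/2000]
  700 → disc 5 (new)  [load 700/2000]
  650 → disc 5  [load 1350/2000]
  600 → disc 3  [load 2000/2000]
  600 → disc 5  [load 1950/2000]
  550 → disc 6 (new)  [load 550/2000]
  300 → disc 1  [load 2000/2000]
6 discs opened.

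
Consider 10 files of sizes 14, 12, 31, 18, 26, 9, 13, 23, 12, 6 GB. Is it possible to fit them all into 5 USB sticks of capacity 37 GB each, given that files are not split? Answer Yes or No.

A valid assignment using 5 USB sticks:
  USB stick 1: 31 + 6 = 37
  USB stick 2: 26 + 9 = 35
  USB stick 3: 23 + 14 = 37
  USB stick 4: 18 + 13 = 31
  USB stick 5: 12 + 12 = 24
Every load is within 37 GB, so 5 USB sticks suffice.

Yes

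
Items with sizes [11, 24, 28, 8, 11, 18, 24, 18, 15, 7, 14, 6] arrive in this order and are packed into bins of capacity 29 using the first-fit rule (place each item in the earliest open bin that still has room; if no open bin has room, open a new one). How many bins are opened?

7

  11 → bin 1 (new)  [load 11/29]
  24 → bin 2 (new)  [load 24/29]
  28 → bin 3 (new)  [load 28/29]
  8 → bin 1  [load 19/29]
  11 → bin 4 (new)  [load 11/29]
  18 → bin 4  [load 29/29]
  24 → bin 5 (new)  [load 24/29]
  18 → bin 6 (new)  [load 18/29]
  15 → bin 7 (new)  [load 15/29]
  7 → bin 1  [load 26/29]
  14 → bin 7  [load 29/29]
  6 → bin 6  [load 24/29]
7 bins opened.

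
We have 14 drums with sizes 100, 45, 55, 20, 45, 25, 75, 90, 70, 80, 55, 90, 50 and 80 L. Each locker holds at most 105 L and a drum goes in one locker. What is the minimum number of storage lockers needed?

10

Total = 100 + 90 + 90 + 80 + 80 + 75 + 70 + 55 + 55 + 50 + 45 + 45 + 25 + 20 = 880 L.
Lower bound: ⌈880/105⌉ = 9 storage lockers.
A packing using 10 storage lockers:
  locker 1: 100 = 100
  locker 2: 90 = 90
  locker 3: 90 = 90
  locker 4: 80 + 25 = 105
  locker 5: 80 + 20 = 100
  locker 6: 75 = 75
  locker 7: 70 = 70
  locker 8: 55 + 50 = 105
  locker 9: 55 + 45 = 100
  locker 10: 45 = 45
No arrangement into 9 storage lockers stays within capacity, so 10 is optimal.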